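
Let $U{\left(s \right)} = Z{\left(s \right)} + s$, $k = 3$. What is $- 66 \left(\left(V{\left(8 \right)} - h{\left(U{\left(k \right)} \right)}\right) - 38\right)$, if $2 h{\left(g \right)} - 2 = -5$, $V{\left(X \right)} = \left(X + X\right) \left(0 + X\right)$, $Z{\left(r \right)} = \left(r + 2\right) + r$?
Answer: $-6039$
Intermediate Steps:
$Z{\left(r \right)} = 2 + 2 r$ ($Z{\left(r \right)} = \left(2 + r\right) + r = 2 + 2 r$)
$U{\left(s \right)} = 2 + 3 s$ ($U{\left(s \right)} = \left(2 + 2 s\right) + s = 2 + 3 s$)
$V{\left(X \right)} = 2 X^{2}$ ($V{\left(X \right)} = 2 X X = 2 X^{2}$)
$h{\left(g \right)} = - \frac{3}{2}$ ($h{\left(g \right)} = 1 + \frac{1}{2} \left(-5\right) = 1 - \frac{5}{2} = - \frac{3}{2}$)
$- 66 \left(\left(V{\left(8 \right)} - h{\left(U{\left(k \right)} \right)}\right) - 38\right) = - 66 \left(\left(2 \cdot 8^{2} - - \frac{3}{2}\right) - 38\right) = - 66 \left(\left(2 \cdot 64 + \frac{3}{2}\right) - 38\right) = - 66 \left(\left(128 + \frac{3}{2}\right) - 38\right) = - 66 \left(\frac{259}{2} - 38\right) = \left(-66\right) \frac{183}{2} = -6039$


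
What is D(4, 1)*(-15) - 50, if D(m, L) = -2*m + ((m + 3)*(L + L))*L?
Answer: -140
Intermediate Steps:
D(m, L) = -2*m + 2*L**2*(3 + m) (D(m, L) = -2*m + ((3 + m)*(2*L))*L = -2*m + (2*L*(3 + m))*L = -2*m + 2*L**2*(3 + m))
D(4, 1)*(-15) - 50 = (-2*4 + 6*1**2 + 2*4*1**2)*(-15) - 50 = (-8 + 6*1 + 2*4*1)*(-15) - 50 = (-8 + 6 + 8)*(-15) - 50 = 6*(-15) - 50 = -90 - 50 = -140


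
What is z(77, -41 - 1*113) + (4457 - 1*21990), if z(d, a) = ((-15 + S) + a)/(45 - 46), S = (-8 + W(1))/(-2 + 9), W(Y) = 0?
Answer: -121540/7 ≈ -17363.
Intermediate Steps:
S = -8/7 (S = (-8 + 0)/(-2 + 9) = -8/7 ≈ -1.1429)
z(d, a) = 113/7 - a (z(d, a) = ((-15 - 8/7) + a)/(45 - 46) = (-113/7 + a)/(-1) = (-113/7 + a)*(-1) = 113/7 - a)
z(77, -41 - 1*113) + (4457 - 1*21990) = (113/7 - (-41 - 1*113)) + (4457 - 1*21990) = (113/7 - (-41 - 113)) + (4457 - 21990) = (113/7 - 1*(-154)) - 17533 = (113/7 + 154) - 17533 = 1191/7 - 17533 = -121540/7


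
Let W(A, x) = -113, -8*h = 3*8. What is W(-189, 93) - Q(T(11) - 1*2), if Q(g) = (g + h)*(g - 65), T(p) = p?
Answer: 223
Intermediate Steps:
h = -3 (h = -3*8/8 = -⅛*24 = -3)
Q(g) = (-65 + g)*(-3 + g) (Q(g) = (g - 3)*(g - 65) = (-3 + g)*(-65 + g) = (-65 + g)*(-3 + g))
W(-189, 93) - Q(T(11) - 1*2) = -113 - (195 + (11 - 1*2)² - 68*(11 - 1*2)) = -113 - (195 + (11 - 2)² - 68*(11 - 2)) = -113 - (195 + 9² - 68*9) = -113 - (195 + 81 - 612) = -113 - 1*(-336) = -113 + 336 = 223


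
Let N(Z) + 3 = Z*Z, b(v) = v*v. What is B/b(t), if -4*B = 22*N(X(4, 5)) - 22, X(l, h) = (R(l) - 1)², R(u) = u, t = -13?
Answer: -847/338 ≈ -2.5059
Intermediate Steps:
X(l, h) = (-1 + l)² (X(l, h) = (l - 1)² = (-1 + l)²)
b(v) = v²
N(Z) = -3 + Z² (N(Z) = -3 + Z*Z = -3 + Z²)
B = -847/2 (B = -(22*(-3 + ((-1 + 4)²)²) - 22)/4 = -(22*(-3 + (3²)²) - 22)/4 = -(22*(-3 + 9²) - 22)/4 = -(22*(-3 + 81) - 22)/4 = -(22*78 - 22)/4 = -(1716 - 22)/4 = -¼*1694 = -847/2 ≈ -423.50)
B/b(t) = -847/(2*((-13)²)) = -847/2/169 = -847/2*1/169 = -847/338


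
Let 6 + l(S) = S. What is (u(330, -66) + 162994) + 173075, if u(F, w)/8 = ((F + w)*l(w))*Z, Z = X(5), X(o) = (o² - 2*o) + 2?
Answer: -2249019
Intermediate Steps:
l(S) = -6 + S
X(o) = 2 + o² - 2*o
Z = 17 (Z = 2 + 5² - 2*5 = 2 + 25 - 10 = 17)
u(F, w) = 136*(-6 + w)*(F + w) (u(F, w) = 8*(((F + w)*(-6 + w))*17) = 8*(((-6 + w)*(F + w))*17) = 8*(17*(-6 + w)*(F + w)) = 136*(-6 + w)*(F + w))
(u(330, -66) + 162994) + 173075 = (136*(-6 - 66)*(330 - 66) + 162994) + 173075 = (136*(-72)*264 + 162994) + 173075 = (-2585088 + 162994) + 173075 = -2422094 + 173075 = -2249019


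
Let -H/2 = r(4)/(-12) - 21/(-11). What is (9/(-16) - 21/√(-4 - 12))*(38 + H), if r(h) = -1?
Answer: -6735/352 + 15715*I/88 ≈ -19.134 + 178.58*I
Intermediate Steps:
H = -263/66 (H = -2*(-1/(-12) - 21/(-11)) = -2*(-1*(-1/12) - 21*(-1/11)) = -2*(1/12 + 21/11) = -2*263/132 = -263/66 ≈ -3.9848)
(9/(-16) - 21/√(-4 - 12))*(38 + H) = (9/(-16) - 21/√(-4 - 12))*(38 - 263/66) = (9*(-1/16) - 21*(-I/4))*(2245/66) = (-9/16 - 21*(-I/4))*(2245/66) = (-9/16 - (-21)*I/4)*(2245/66) = (-9/16 + 21*I/4)*(2245/66) = -6735/352 + 15715*I/88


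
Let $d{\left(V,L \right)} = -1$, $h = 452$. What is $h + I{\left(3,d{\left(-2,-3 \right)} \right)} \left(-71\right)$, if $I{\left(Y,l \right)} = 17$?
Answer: $-755$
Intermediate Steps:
$h + I{\left(3,d{\left(-2,-3 \right)} \right)} \left(-71\right) = 452 + 17 \left(-71\right) = 452 - 1207 = -755$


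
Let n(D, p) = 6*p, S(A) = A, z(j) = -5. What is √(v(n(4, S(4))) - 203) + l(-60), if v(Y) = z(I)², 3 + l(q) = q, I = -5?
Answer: -63 + I*√178 ≈ -63.0 + 13.342*I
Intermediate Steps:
l(q) = -3 + q
v(Y) = 25 (v(Y) = (-5)² = 25)
√(v(n(4, S(4))) - 203) + l(-60) = √(25 - 203) + (-3 - 60) = √(-178) - 63 = I*√178 - 63 = -63 + I*√178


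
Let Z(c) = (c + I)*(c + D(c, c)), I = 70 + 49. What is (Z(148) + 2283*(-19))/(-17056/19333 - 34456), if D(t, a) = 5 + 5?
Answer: 23025603/666154904 ≈ 0.034565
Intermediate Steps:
D(t, a) = 10
I = 119
Z(c) = (10 + c)*(119 + c) (Z(c) = (c + 119)*(c + 10) = (119 + c)*(10 + c) = (10 + c)*(119 + c))
(Z(148) + 2283*(-19))/(-17056/19333 - 34456) = ((1190 + 148² + 129*148) + 2283*(-19))/(-17056/19333 - 34456) = ((1190 + 21904 + 19092) - 43377)/(-17056*1/19333 - 34456) = (42186 - 43377)/(-17056/19333 - 34456) = -1191/(-666154904/19333) = -1191*(-19333/666154904) = 23025603/666154904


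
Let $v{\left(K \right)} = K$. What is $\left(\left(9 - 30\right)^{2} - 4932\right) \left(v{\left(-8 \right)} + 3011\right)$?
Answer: $-13486473$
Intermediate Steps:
$\left(\left(9 - 30\right)^{2} - 4932\right) \left(v{\left(-8 \right)} + 3011\right) = \left(\left(9 - 30\right)^{2} - 4932\right) \left(-8 + 3011\right) = \left(\left(-21\right)^{2} - 4932\right) 3003 = \left(441 - 4932\right) 3003 = \left(-4491\right) 3003 = -13486473$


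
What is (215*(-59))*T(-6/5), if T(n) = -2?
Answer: 25370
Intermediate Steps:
(215*(-59))*T(-6/5) = (215*(-59))*(-2) = -12685*(-2) = 25370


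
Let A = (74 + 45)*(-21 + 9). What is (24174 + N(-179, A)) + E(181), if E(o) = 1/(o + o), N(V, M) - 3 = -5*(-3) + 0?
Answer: 8757505/362 ≈ 24192.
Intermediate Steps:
A = -1428 (A = 119*(-12) = -1428)
N(V, M) = 18 (N(V, M) = 3 + (-5*(-3) + 0) = 3 + (15 + 0) = 3 + 15 = 18)
E(o) = 1/(2*o)
(24174 + N(-179, A)) + E(181) = (24174 + 18) + (½)/181 = 24192 + (½)*(1/181) = 24192 + 1/362 = 8757505/362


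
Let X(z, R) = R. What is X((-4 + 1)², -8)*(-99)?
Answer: 792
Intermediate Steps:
X((-4 + 1)², -8)*(-99) = -8*(-99) = 792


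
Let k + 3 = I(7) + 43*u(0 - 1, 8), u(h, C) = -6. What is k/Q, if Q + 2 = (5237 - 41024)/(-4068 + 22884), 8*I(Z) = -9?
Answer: 1644048/24473 ≈ 67.178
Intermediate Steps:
I(Z) = -9/8 (I(Z) = (1/8)*(-9) = -9/8)
k = -2097/8 (k = -3 + (-9/8 + 43*(-6)) = -3 + (-9/8 - 258) = -3 - 2073/8 = -2097/8 ≈ -262.13)
Q = -24473/6272 (Q = -2 + (5237 - 41024)/(-4068 + 22884) = -2 - 35787/18816 = -2 - 35787*1/18816 = -2 - 11929/6272 = -24473/6272 ≈ -3.9019)
k/Q = -2097/(8*(-24473/6272)) = -2097/8*(-6272/24473) = 1644048/24473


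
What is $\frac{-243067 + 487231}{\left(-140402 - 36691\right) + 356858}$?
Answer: $\frac{244164}{179765} \approx 1.3582$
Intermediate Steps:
$\frac{-243067 + 487231}{\left(-140402 - 36691\right) + 356858} = \frac{244164}{-177093 + 356858} = \frac{244164}{179765}$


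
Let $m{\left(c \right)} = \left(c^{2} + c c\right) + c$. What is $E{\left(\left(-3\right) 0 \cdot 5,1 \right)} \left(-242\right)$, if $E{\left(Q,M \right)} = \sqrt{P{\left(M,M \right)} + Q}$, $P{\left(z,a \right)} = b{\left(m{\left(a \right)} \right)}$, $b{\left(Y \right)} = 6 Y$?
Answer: $- 726 \sqrt{2} \approx -1026.7$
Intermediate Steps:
$m{\left(c \right)} = c + 2 c^{2}$ ($m{\left(c \right)} = \left(c^{2} + c^{2}\right) + c = 2 c^{2} + c = c + 2 c^{2}$)
$P{\left(z,a \right)} = 6 a \left(1 + 2 a\right)$
$E{\left(Q,M \right)} = \sqrt{Q + 6 M \left(1 + 2 M\right)}$ ($E{\left(Q,M \right)} = \sqrt{6 M \left(1 + 2 M\right) + Q} = \sqrt{Q + 6 M \left(1 + 2 M\right)}$)
$E{\left(\left(-3\right) 0 \cdot 5,1 \right)} \left(-242\right) = \sqrt{\left(-3\right) 0 \cdot 5 + 6 \cdot 1 \left(1 + 2 \cdot 1\right)} \left(-242\right) = \sqrt{0 \cdot 5 + 6 \cdot 1 \left(1 + 2\right)} \left(-242\right) = \sqrt{0 + 6 \cdot 1 \cdot 3} \left(-242\right) = \sqrt{0 + 18} \left(-242\right) = \sqrt{18} \left(-242\right) = 3 \sqrt{2} \left(-242\right) = - 726 \sqrt{2}$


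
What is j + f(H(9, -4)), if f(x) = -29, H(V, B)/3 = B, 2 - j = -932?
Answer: 905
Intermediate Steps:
j = 934 (j = 2 - 1*(-932) = 2 + 932 = 934)
H(V, B) = 3*B
j + f(H(9, -4)) = 934 - 29 = 905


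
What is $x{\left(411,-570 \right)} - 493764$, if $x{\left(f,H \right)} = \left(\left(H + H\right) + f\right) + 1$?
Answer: $-494492$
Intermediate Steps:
$x{\left(f,H \right)} = 1 + f + 2 H$ ($x{\left(f,H \right)} = \left(2 H + f\right) + 1 = \left(f + 2 H\right) + 1 = 1 + f + 2 H$)
$x{\left(411,-570 \right)} - 493764 = \left(1 + 411 + 2 \left(-570\right)\right) - 493764 = \left(1 + 411 - 1140\right) - 493764 = -728 - 493764 = -494492$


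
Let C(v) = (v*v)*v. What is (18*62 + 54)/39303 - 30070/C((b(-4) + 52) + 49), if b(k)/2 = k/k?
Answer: 10738820/4771938809 ≈ 0.0022504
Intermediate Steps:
b(k) = 2 (b(k) = 2*(k/k) = 2*1 = 2)
C(v) = v**3 (C(v) = v**2*v = v**3)
(18*62 + 54)/39303 - 30070/C((b(-4) + 52) + 49) = (18*62 + 54)/39303 - 30070/((2 + 52) + 49)**3 = (1116 + 54)*(1/39303) - 30070/(54 + 49)**3 = 1170*(1/39303) - 30070/(103**3) = 130/4367 - 30070/1092727 = 10738820/4771938809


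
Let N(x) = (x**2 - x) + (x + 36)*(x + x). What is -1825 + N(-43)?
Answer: 669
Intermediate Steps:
N(x) = x**2 - x + 2*x*(36 + x) (N(x) = (x**2 - x) + (36 + x)*(2*x) = (x**2 - x) + 2*x*(36 + x) = x**2 - x + 2*x*(36 + x))
-1825 + N(-43) = -1825 - 43*(71 + 3*(-43)) = -1825 - 43*(71 - 129) = -1825 - 43*(-58) = -1825 + 2494 = 669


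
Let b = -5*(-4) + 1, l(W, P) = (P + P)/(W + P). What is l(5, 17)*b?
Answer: 357/11 ≈ 32.455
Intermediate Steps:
l(W, P) = 2*P/(P + W) (l(W, P) = (2*P)/(P + W) = 2*P/(P + W))
b = 21 (b = 20 + 1 = 21)
l(5, 17)*b = (2*17/(17 + 5))*21 = (2*17/22)*21 = (2*17*(1/22))*21 = (17/11)*21 = 357/11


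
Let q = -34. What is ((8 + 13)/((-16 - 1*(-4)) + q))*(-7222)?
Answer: 3297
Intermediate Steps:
((8 + 13)/((-16 - 1*(-4)) + q))*(-7222) = ((8 + 13)/((-16 - 1*(-4)) - 34))*(-7222) = (21/((-16 + 4) - 34))*(-7222) = (21/(-12 - 34))*(-7222) = (21/(-46))*(-7222) = (21*(-1/46))*(-7222) = -21/46*(-7222) = 3297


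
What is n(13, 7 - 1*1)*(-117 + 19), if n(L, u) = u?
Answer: -588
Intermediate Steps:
n(13, 7 - 1*1)*(-117 + 19) = (7 - 1*1)*(-117 + 19) = (7 - 1)*(-98) = 6*(-98) = -588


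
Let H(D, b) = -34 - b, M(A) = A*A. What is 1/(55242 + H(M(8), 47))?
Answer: 1/55161 ≈ 1.8129e-5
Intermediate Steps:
M(A) = A²
1/(55242 + H(M(8), 47)) = 1/(55242 + (-34 - 1*47)) = 1/(55242 + (-34 - 47)) = 1/(55242 - 81) = 1/55161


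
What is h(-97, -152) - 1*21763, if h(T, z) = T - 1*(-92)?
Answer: -21768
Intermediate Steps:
h(T, z) = 92 + T (h(T, z) = T + 92 = 92 + T)
h(-97, -152) - 1*21763 = (92 - 97) - 1*21763 = -5 - 21763 = -21768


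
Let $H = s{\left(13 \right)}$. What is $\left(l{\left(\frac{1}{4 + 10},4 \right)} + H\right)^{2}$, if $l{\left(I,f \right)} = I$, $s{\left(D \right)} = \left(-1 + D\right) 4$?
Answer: $\frac{452929}{196} \approx 2310.9$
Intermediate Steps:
$s{\left(D \right)} = -4 + 4 D$
$H = 48$ ($H = -4 + 4 \cdot 13 = -4 + 52 = 48$)
$\left(l{\left(\frac{1}{4 + 10},4 \right)} + H\right)^{2} = \left(\frac{1}{4 + 10} + 48\right)^{2} = \left(\frac{1}{14} + 48\right)^{2} = \left(\frac{673}{14}\right)^{2} = \frac{452929}{196}$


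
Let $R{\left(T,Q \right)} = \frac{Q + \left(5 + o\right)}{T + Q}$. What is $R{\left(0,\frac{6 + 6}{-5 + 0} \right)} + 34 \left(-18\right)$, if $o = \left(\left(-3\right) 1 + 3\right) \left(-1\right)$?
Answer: $- \frac{7357}{12} \approx -613.08$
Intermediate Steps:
$o = 0$ ($o = \left(-3 + 3\right) \left(-1\right) = 0 \left(-1\right) = 0$)
$R{\left(T,Q \right)} = \frac{5 + Q}{Q + T}$ ($R{\left(T,Q \right)} = \frac{Q + \left(5 + 0\right)}{T + Q} = \frac{Q + 5}{Q + T} = \frac{5 + Q}{Q + T}$)
$R{\left(0,\frac{6 + 6}{-5 + 0} \right)} + 34 \left(-18\right) = \frac{5 + \frac{6 + 6}{-5 + 0}}{\frac{6 + 6}{-5 + 0} + 0} + 34 \left(-18\right) = \frac{5 + \frac{12}{-5}}{\frac{12}{-5} + 0} - 612 = \frac{5 + 12 \left(- \frac{1}{5}\right)}{12 \left(- \frac{1}{5}\right) + 0} - 612 = \frac{5 - \frac{12}{5}}{- \frac{12}{5} + 0} - 612 = \frac{1}{- \frac{12}{5}} \cdot \frac{13}{5} - 612 = \left(- \frac{5}{12}\right) \frac{13}{5} - 612 = - \frac{13}{12} - 612 = - \frac{7357}{12}$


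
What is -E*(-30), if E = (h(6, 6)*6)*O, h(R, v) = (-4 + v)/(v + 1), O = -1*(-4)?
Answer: 1440/7 ≈ 205.71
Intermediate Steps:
O = 4
h(R, v) = (-4 + v)/(1 + v)
E = 48/7 (E = (((-4 + 6)/(1 + 6))*6)*4 = ((2/7)*6)*4 = (12/7)*4 = 48/7 ≈ 6.8571)
-E*(-30) = -1*48/7*(-30) = -48/7*(-30) = 1440/7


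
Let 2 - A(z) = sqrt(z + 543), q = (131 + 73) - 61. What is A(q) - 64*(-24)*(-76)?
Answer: -116734 - 7*sqrt(14) ≈ -1.1676e+5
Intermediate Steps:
q = 143 (q = 204 - 61 = 143)
A(z) = 2 - sqrt(543 + z) (A(z) = 2 - sqrt(z + 543) = 2 - sqrt(543 + z))
A(q) - 64*(-24)*(-76) = (2 - sqrt(543 + 143)) - 64*(-24)*(-76) = (2 - sqrt(686)) + 1536*(-76) = (2 - 7*sqrt(14)) - 116736 = -116734 - 7*sqrt(14)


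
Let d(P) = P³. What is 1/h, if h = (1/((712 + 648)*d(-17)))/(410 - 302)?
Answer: -721621440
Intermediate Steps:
h = -1/721621440 (h = (1/((712 + 648)*((-17)³)))/(410 - 302) = (1/(1360*(-4913)))/108 = ((1/1360)*(-1/4913))*(1/108) = -1/6681680*1/108 = -1/721621440 ≈ -1.3858e-9)
1/h = 1/(-1/721621440) = -721621440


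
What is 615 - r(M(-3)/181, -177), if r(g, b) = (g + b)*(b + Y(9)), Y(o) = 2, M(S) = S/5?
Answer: -5495265/181 ≈ -30361.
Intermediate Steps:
M(S) = S/5 (M(S) = S*(⅕) = S/5)
r(g, b) = (2 + b)*(b + g) (r(g, b) = (g + b)*(b + 2) = (b + g)*(2 + b) = (2 + b)*(b + g))
615 - r(M(-3)/181, -177) = 615 - ((-177)² + 2*(-177) + 2*(((⅕)*(-3))/181) - 177*(⅕)*(-3)/181) = 615 - (31329 - 354 + 2*(-⅗*1/181) - (-531)/(5*181)) = 615 - (31329 - 354 + 2*(-3/905) - 177*(-3/905)) = 615 - (31329 - 354 - 6/905 + 531/905) = 615 - 1*5606580/181 = 615 - 5606580/181 = -5495265/181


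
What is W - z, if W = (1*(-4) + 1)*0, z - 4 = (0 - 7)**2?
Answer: -53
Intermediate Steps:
z = 53 (z = 4 + (0 - 7)**2 = 4 + (-7)**2 = 4 + 49 = 53)
W = 0 (W = (-4 + 1)*0 = -3*0 = 0)
W - z = 0 - 1*53 = 0 - 53 = -53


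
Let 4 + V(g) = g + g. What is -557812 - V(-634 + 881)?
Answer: -558302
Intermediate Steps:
V(g) = -4 + 2*g (V(g) = -4 + (g + g) = -4 + 2*g)
-557812 - V(-634 + 881) = -557812 - (-4 + 2*(-634 + 881)) = -557812 - (-4 + 2*247) = -557812 - (-4 + 494) = -557812 - 1*490 = -557812 - 490 = -558302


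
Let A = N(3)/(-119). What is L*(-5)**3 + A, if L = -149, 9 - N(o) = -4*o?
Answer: 316622/17 ≈ 18625.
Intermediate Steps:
N(o) = 9 + 4*o (N(o) = 9 - (-4)*o = 9 + 4*o)
A = -3/17 (A = (9 + 4*3)/(-119) = (9 + 12)*(-1/119) = 21*(-1/119) = -3/17 ≈ -0.17647)
L*(-5)**3 + A = -149*(-5)**3 - 3/17 = -149*(-125) - 3/17 = 18625 - 3/17 = 316622/17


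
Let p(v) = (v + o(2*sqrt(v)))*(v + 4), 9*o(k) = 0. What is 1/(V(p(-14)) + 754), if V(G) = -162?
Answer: 1/592 ≈ 0.0016892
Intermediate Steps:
o(k) = 0 (o(k) = (1/9)*0 = 0)
p(v) = v*(4 + v) (p(v) = (v + 0)*(v + 4) = v*(4 + v))
1/(V(p(-14)) + 754) = 1/(-162 + 754) = 1/592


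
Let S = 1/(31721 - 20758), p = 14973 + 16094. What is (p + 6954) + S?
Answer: 416824224/10963 ≈ 38021.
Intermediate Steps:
p = 31067
S = 1/10963 ≈ 9.1216e-5
(p + 6954) + S = (31067 + 6954) + 1/10963 = 38021 + 1/10963 = 416824224/10963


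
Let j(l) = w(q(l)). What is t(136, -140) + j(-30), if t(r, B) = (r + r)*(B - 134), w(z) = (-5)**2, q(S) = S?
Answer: -74503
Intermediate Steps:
w(z) = 25
j(l) = 25
t(r, B) = 2*r*(-134 + B) (t(r, B) = (2*r)*(-134 + B) = 2*r*(-134 + B))
t(136, -140) + j(-30) = 2*136*(-134 - 140) + 25 = 2*136*(-274) + 25 = -74528 + 25 = -74503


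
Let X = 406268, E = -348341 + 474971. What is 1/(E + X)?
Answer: 1/532898 ≈ 1.8765e-6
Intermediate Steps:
E = 126630
1/(E + X) = 1/(126630 + 406268) = 1/532898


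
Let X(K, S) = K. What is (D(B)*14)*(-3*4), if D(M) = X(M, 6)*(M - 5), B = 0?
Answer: 0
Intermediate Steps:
D(M) = M*(-5 + M) (D(M) = M*(M - 5) = M*(-5 + M))
(D(B)*14)*(-3*4) = ((0*(-5 + 0))*14)*(-3*4) = ((0*(-5))*14)*(-12) = (0*14)*(-12) = 0*(-12) = 0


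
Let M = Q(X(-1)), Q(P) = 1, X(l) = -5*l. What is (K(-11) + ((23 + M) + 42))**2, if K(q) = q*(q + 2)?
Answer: 27225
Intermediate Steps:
K(q) = q*(2 + q)
M = 1
(K(-11) + ((23 + M) + 42))**2 = (-11*(2 - 11) + ((23 + 1) + 42))**2 = (-11*(-9) + (24 + 42))**2 = (99 + 66)**2 = 165**2 = 27225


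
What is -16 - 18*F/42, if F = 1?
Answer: -115/7 ≈ -16.429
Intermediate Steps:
-16 - 18*F/42 = -16 - 18/42 = -16 - 18*1/42 = -16 - 3/7 = -115/7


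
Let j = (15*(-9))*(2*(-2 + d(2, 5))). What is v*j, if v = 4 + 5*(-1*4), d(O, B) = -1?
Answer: -12960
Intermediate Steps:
v = -16 (v = 4 + 5*(-4) = 4 - 20 = -16)
j = 810 (j = (15*(-9))*(2*(-2 - 1)) = -270*(-3) = -135*(-6) = 810)
v*j = -16*810 = -12960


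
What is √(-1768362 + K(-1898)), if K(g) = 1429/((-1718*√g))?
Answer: √(-4700563432412296488 + 1164907939*I*√1898)/1630382 ≈ 7.1787e-6 + 1329.8*I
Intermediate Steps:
K(g) = -1429/(1718*√g) (K(g) = 1429*(-1/(1718*√g)) = -1429/(1718*√g))
√(-1768362 + K(-1898)) = √(-1768362 - (-1429)*I*√1898/3260764) = √(-1768362 + 1429*I*√1898/3260764)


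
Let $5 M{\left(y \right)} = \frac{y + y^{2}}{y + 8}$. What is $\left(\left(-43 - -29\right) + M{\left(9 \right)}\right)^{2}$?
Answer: $\frac{48400}{289} \approx 167.47$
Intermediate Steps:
$M{\left(y \right)} = \frac{y + y^{2}}{5 \left(8 + y\right)}$ ($M{\left(y \right)} = \frac{\left(y + y^{2}\right) \frac{1}{y + 8}}{5} = \frac{\left(y + y^{2}\right) \frac{1}{8 + y}}{5} = \frac{\frac{1}{8 + y} \left(y + y^{2}\right)}{5} = \frac{y + y^{2}}{5 \left(8 + y\right)}$)
$\left(\left(-43 - -29\right) + M{\left(9 \right)}\right)^{2} = \left(\left(-43 - -29\right) + \frac{1}{5} \cdot 9 \frac{1}{8 + 9} \left(1 + 9\right)\right)^{2} = \left(\left(-43 + 29\right) + \frac{1}{5} \cdot 9 \cdot \frac{1}{17} \cdot 10\right)^{2} = \left(-14 + \frac{1}{5} \cdot 9 \cdot \frac{1}{17} \cdot 10\right)^{2} = \left(-14 + \frac{18}{17}\right)^{2} = \left(- \frac{220}{17}\right)^{2} = \frac{48400}{289}$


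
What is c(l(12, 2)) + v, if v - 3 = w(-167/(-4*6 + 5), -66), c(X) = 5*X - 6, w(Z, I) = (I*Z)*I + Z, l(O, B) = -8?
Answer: 726802/19 ≈ 38253.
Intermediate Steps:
w(Z, I) = Z + Z*I**2 (w(Z, I) = Z*I**2 + Z = Z + Z*I**2)
c(X) = -6 + 5*X
v = 727676/19 (v = 3 + (-167/(-4*6 + 5))*(1 + (-66)**2) = 3 + (-167/(-24 + 5))*(1 + 4356) = 3 - 167/(-19)*4357 = 3 - 167*(-1/19)*4357 = 3 + (167/19)*4357 = 3 + 727619/19 = 727676/19 ≈ 38299.)
c(l(12, 2)) + v = (-6 + 5*(-8)) + 727676/19 = (-6 - 40) + 727676/19 = -46 + 727676/19 = 726802/19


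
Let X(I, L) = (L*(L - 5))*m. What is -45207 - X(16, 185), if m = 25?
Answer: -877707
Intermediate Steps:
X(I, L) = 25*L*(-5 + L) (X(I, L) = (L*(L - 5))*25 = (L*(-5 + L))*25 = 25*L*(-5 + L))
-45207 - X(16, 185) = -45207 - 25*185*(-5 + 185) = -45207 - 25*185*180 = -45207 - 1*832500 = -45207 - 832500 = -877707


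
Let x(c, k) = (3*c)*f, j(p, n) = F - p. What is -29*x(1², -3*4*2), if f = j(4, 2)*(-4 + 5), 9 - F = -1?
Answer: -522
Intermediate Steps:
F = 10 (F = 9 - 1*(-1) = 9 + 1 = 10)
j(p, n) = 10 - p
f = 6 (f = (10 - 1*4)*(-4 + 5) = (10 - 4)*1 = 6*1 = 6)
x(c, k) = 18*c (x(c, k) = (3*c)*6 = 18*c)
-29*x(1², -3*4*2) = -522*1² = -522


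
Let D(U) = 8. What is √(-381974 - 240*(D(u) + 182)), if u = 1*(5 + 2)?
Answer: 7*I*√8726 ≈ 653.89*I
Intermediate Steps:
u = 7 (u = 1*7 = 7)
√(-381974 - 240*(D(u) + 182)) = √(-381974 - 240*(8 + 182)) = √(-381974 - 240*190) = √(-381974 - 45600) = √(-427574) = 7*I*√8726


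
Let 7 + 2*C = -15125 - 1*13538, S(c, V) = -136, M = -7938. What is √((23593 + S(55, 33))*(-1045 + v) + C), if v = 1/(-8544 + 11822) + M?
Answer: I*√2264338211690698/3278 ≈ 14517.0*I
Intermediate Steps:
v = -26020763/3278 (v = 1/(-8544 + 11822) - 7938 = 1/3278 - 7938 = -26020763/3278 ≈ -7938.0)
C = -14335 (C = -7/2 + (-15125 - 1*13538)/2 = -7/2 + (-15125 - 13538)/2 = -7/2 + (½)*(-28663) = -7/2 - 28663/2 = -14335)
√((23593 + S(55, 33))*(-1045 + v) + C) = √((23593 - 136)*(-1045 - 26020763/3278) - 14335) = √(23457*(-29446273/3278) - 14335) = √(-690721225761/3278 - 14335) = √(-690768215891/3278) = I*√2264338211690698/3278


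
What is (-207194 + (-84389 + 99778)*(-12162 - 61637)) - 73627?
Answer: -1135973632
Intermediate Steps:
(-207194 + (-84389 + 99778)*(-12162 - 61637)) - 73627 = (-207194 + 15389*(-73799)) - 73627 = (-207194 - 1135692811) - 73627 = -1135900005 - 73627 = -1135973632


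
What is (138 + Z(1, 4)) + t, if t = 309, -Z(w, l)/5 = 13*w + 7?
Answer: 347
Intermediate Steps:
Z(w, l) = -35 - 65*w (Z(w, l) = -5*(13*w + 7) = -5*(7 + 13*w) = -35 - 65*w)
(138 + Z(1, 4)) + t = (138 + (-35 - 65*1)) + 309 = (138 + (-35 - 65)) + 309 = (138 - 100) + 309 = 38 + 309 = 347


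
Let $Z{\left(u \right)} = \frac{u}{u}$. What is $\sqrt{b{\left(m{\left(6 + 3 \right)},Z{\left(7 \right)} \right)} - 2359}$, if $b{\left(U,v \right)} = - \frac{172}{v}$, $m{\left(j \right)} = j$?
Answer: $i \sqrt{2531} \approx 50.309 i$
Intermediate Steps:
$Z{\left(u \right)} = 1$
$\sqrt{b{\left(m{\left(6 + 3 \right)},Z{\left(7 \right)} \right)} - 2359} = \sqrt{- \frac{172}{1} - 2359} = \sqrt{\left(-172\right) 1 - 2359} = \sqrt{-172 - 2359} = \sqrt{-2531} = i \sqrt{2531}$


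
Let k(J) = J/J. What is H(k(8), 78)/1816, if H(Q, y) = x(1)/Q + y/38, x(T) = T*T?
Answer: 29/17252 ≈ 0.0016810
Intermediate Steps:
k(J) = 1
x(T) = T**2
H(Q, y) = 1/Q + y/38 (H(Q, y) = 1**2/Q + y/38 = 1/Q + y*(1/38) = 1/Q + y/38)
H(k(8), 78)/1816 = (1/1 + (1/38)*78)/1816 = (1 + 39/19)*(1/1816) = (58/19)*(1/1816) = 29/17252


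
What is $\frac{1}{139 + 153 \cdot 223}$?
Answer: $\frac{1}{34258} \approx 2.919 \cdot 10^{-5}$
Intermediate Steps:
$\frac{1}{139 + 153 \cdot 223} = \frac{1}{139 + 34119} = \frac{1}{34258}$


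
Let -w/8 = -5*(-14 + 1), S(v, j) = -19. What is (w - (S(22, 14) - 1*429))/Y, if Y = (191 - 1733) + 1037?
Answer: 72/505 ≈ 0.14257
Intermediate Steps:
Y = -505 (Y = -1542 + 1037 = -505)
w = -520 (w = -(-40)*(-14 + 1) = -(-40)*(-13) = -8*65 = -520)
(w - (S(22, 14) - 1*429))/Y = (-520 - (-19 - 1*429))/(-505) = (-520 - (-19 - 429))*(-1/505) = (-520 - 1*(-448))*(-1/505) = (-520 + 448)*(-1/505) = -72*(-1/505) = 72/505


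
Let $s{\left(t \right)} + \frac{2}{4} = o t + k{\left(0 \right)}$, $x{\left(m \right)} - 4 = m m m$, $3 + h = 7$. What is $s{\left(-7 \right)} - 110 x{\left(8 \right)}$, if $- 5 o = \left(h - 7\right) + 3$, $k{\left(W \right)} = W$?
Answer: $- \frac{113521}{2} \approx -56761.0$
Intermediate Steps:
$h = 4$ ($h = -3 + 7 = 4$)
$x{\left(m \right)} = 4 + m^{3}$ ($x{\left(m \right)} = 4 + m m m = 4 + m^{2} m = 4 + m^{3}$)
$o = 0$ ($o = - \frac{\left(4 - 7\right) + 3}{5} = - \frac{-3 + 3}{5} = \left(- \frac{1}{5}\right) 0 = 0$)
$s{\left(t \right)} = - \frac{1}{2}$ ($s{\left(t \right)} = - \frac{1}{2} + \left(0 t + 0\right) = - \frac{1}{2} + \left(0 + 0\right) = - \frac{1}{2} + 0 = - \frac{1}{2}$)
$s{\left(-7 \right)} - 110 x{\left(8 \right)} = - \frac{1}{2} - 110 \left(4 + 8^{3}\right) = - \frac{1}{2} - 110 \left(4 + 512\right) = - \frac{1}{2} - 56760 = - \frac{113521}{2}$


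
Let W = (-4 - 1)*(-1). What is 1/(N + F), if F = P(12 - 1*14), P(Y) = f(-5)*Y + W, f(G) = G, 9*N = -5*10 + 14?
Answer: 1/11 ≈ 0.090909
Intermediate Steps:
N = -4 (N = (-5*10 + 14)/9 = (-50 + 14)/9 = (⅑)*(-36) = -4)
W = 5 (W = -5*(-1) = 5)
P(Y) = 5 - 5*Y (P(Y) = -5*Y + 5 = 5 - 5*Y)
F = 15 (F = 5 - 5*(12 - 1*14) = 5 - 5*(12 - 14) = 5 - 5*(-2) = 5 + 10 = 15)
1/(N + F) = 1/(-4 + 15) = 1/11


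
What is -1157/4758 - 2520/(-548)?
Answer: 218387/50142 ≈ 4.3554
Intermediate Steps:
-1157/4758 - 2520/(-548) = -1157*1/4758 - 2520*(-1/548) = -89/366 + 630/137 = 218387/50142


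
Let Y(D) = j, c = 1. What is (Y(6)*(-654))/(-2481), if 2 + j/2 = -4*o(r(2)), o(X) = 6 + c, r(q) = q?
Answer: -13080/827 ≈ -15.816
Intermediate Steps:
o(X) = 7 (o(X) = 6 + 1 = 7)
j = -60 (j = -4 + 2*(-4*7) = -4 + 2*(-28) = -4 - 56 = -60)
Y(D) = -60
(Y(6)*(-654))/(-2481) = -60*(-654)/(-2481) = 39240*(-1/2481) = -13080/827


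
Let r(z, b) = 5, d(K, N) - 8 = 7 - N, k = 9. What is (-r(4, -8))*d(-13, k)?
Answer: -30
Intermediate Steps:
d(K, N) = 15 - N (d(K, N) = 8 + (7 - N) = 15 - N)
(-r(4, -8))*d(-13, k) = (-1*5)*(15 - 1*9) = -5*(15 - 9) = -5*6 = -30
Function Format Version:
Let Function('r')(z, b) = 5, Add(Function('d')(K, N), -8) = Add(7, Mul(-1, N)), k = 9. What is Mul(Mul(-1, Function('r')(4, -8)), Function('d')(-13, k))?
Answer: -30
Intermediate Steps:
Function('d')(K, N) = Add(15, Mul(-1, N)) (Function('d')(K, N) = Add(8, Add(7, Mul(-1, N))) = Add(15, Mul(-1, N)))
Mul(Mul(-1, Function('r')(4, -8)), Function('d')(-13, k)) = Mul(Mul(-1, 5), Add(15, Mul(-1, 9))) = Mul(-5, Add(15, -9)) = Mul(-5, 6) = -30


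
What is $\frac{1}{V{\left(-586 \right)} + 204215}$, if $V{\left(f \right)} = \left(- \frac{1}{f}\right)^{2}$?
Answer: $\frac{343396}{70126614141} \approx 4.8968 \cdot 10^{-6}$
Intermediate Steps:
$V{\left(f \right)} = \frac{1}{f^{2}}$
$\frac{1}{V{\left(-586 \right)} + 204215} = \frac{1}{\frac{1}{343396} + 204215} = \frac{1}{\frac{70126614141}{343396}} = \frac{343396}{70126614141}$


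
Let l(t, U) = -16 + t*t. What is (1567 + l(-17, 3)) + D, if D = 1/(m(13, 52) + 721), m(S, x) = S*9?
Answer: 1541921/838 ≈ 1840.0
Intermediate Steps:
m(S, x) = 9*S
l(t, U) = -16 + t**2
D = 1/838 (D = 1/(9*13 + 721) = 1/(117 + 721) = 1/838 ≈ 0.0011933)
(1567 + l(-17, 3)) + D = (1567 + (-16 + (-17)**2)) + 1/838 = (1567 + (-16 + 289)) + 1/838 = (1567 + 273) + 1/838 = 1840 + 1/838 = 1541921/838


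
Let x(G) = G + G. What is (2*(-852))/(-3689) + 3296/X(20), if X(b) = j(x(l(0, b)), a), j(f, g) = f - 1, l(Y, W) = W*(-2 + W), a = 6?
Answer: 13384120/2652391 ≈ 5.0461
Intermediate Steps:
x(G) = 2*G
j(f, g) = -1 + f
X(b) = -1 + 2*b*(-2 + b) (X(b) = -1 + 2*(b*(-2 + b)) = -1 + 2*b*(-2 + b))
(2*(-852))/(-3689) + 3296/X(20) = (2*(-852))/(-3689) + 3296/(-1 + 2*20*(-2 + 20)) = -1704*(-1/3689) + 3296/(-1 + 2*20*18) = 1704/3689 + 3296/(-1 + 720) = 1704/3689 + 3296/719 = 13384120/2652391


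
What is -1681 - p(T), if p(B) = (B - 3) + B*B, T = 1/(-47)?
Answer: -3706656/2209 ≈ -1678.0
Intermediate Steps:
T = -1/47 ≈ -0.021277
p(B) = -3 + B + B² (p(B) = (-3 + B) + B² = -3 + B + B²)
-1681 - p(T) = -1681 - (-3 - 1/47 + (-1/47)²) = -1681 - (-3 - 1/47 + 1/2209) = -1681 - 1*(-6673/2209) = -1681 + 6673/2209 = -3706656/2209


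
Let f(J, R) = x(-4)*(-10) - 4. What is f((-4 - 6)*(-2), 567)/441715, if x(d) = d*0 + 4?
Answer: -44/441715 ≈ -9.9612e-5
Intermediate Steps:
x(d) = 4 (x(d) = 0 + 4 = 4)
f(J, R) = -44 (f(J, R) = 4*(-10) - 4 = -40 - 4 = -44)
f((-4 - 6)*(-2), 567)/441715 = -44/441715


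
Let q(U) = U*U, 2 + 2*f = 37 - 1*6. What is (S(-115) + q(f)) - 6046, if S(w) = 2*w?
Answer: -24263/4 ≈ -6065.8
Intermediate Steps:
f = 29/2 (f = -1 + (37 - 1*6)/2 = -1 + (37 - 6)/2 = -1 + (½)*31 = -1 + 31/2 = 29/2 ≈ 14.500)
q(U) = U²
(S(-115) + q(f)) - 6046 = (2*(-115) + (29/2)²) - 6046 = (-230 + 841/4) - 6046 = -79/4 - 6046 = -24263/4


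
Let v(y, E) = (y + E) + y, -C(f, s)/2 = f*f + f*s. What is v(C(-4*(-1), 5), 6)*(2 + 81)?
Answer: -11454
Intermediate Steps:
C(f, s) = -2*f² - 2*f*s (C(f, s) = -2*(f*f + f*s) = -2*(f² + f*s) = -2*f² - 2*f*s)
v(y, E) = E + 2*y (v(y, E) = (E + y) + y = E + 2*y)
v(C(-4*(-1), 5), 6)*(2 + 81) = (6 + 2*(-2*(-4*(-1))*(-4*(-1) + 5)))*(2 + 81) = (6 + 2*(-2*4*(4 + 5)))*83 = (6 + 2*(-2*4*9))*83 = (6 + 2*(-72))*83 = (6 - 144)*83 = -138*83 = -11454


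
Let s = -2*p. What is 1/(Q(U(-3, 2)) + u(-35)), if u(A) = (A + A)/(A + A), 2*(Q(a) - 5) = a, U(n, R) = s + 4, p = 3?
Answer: ⅕ ≈ 0.20000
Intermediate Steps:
s = -6 (s = -2*3 = -6)
U(n, R) = -2 (U(n, R) = -6 + 4 = -2)
Q(a) = 5 + a/2
u(A) = 1 (u(A) = (2*A)/((2*A)) = (2*A)*(1/(2*A)) = 1)
1/(Q(U(-3, 2)) + u(-35)) = 1/((5 + (½)*(-2)) + 1) = 1/((5 - 1) + 1) = 1/(4 + 1) = 1/5 = ⅕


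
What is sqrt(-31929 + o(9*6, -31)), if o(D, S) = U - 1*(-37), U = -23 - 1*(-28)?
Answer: 3*I*sqrt(3543) ≈ 178.57*I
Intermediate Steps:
U = 5 (U = -23 + 28 = 5)
o(D, S) = 42 (o(D, S) = 5 - 1*(-37) = 5 + 37 = 42)
sqrt(-31929 + o(9*6, -31)) = sqrt(-31929 + 42) = sqrt(-31887) = 3*I*sqrt(3543)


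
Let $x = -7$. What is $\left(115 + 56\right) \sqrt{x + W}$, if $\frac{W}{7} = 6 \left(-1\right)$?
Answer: $1197 i \approx 1197.0 i$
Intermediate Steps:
$W = -42$ ($W = 7 \cdot 6 \left(-1\right) = 7 \left(-6\right) = -42$)
$\left(115 + 56\right) \sqrt{x + W} = \left(115 + 56\right) \sqrt{-7 - 42} = 171 \sqrt{-49} = 171 \cdot 7 i = 1197 i$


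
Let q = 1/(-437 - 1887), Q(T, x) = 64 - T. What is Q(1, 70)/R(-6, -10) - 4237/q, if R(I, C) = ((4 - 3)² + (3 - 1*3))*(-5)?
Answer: 49233877/5 ≈ 9.8468e+6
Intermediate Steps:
R(I, C) = -5 (R(I, C) = (1² + (3 - 3))*(-5) = (1 + 0)*(-5) = 1*(-5) = -5)
q = -1/2324 (q = 1/(-2324) = -1/2324 ≈ -0.00043029)
Q(1, 70)/R(-6, -10) - 4237/q = (64 - 1*1)/(-5) - 4237/(-1/2324) = (64 - 1)*(-⅕) - 4237*(-2324) = 63*(-⅕) + 9846788 = -63/5 + 9846788 = 49233877/5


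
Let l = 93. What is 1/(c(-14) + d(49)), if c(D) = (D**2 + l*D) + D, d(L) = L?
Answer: -1/1071 ≈ -0.00093371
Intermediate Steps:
c(D) = D**2 + 94*D (c(D) = (D**2 + 93*D) + D = D**2 + 94*D)
1/(c(-14) + d(49)) = 1/(-14*(94 - 14) + 49) = 1/(-14*80 + 49) = 1/(-1120 + 49) = 1/(-1071) = -1/1071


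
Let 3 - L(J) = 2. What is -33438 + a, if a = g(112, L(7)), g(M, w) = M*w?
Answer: -33326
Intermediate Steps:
L(J) = 1 (L(J) = 3 - 1*2 = 3 - 2 = 1)
a = 112 (a = 112*1 = 112)
-33438 + a = -33438 + 112 = -33326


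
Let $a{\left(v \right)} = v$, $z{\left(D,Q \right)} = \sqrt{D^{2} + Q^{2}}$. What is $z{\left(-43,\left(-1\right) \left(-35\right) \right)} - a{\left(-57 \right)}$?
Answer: $57 + \sqrt{3074} \approx 112.44$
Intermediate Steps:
$z{\left(-43,\left(-1\right) \left(-35\right) \right)} - a{\left(-57 \right)} = \sqrt{\left(-43\right)^{2} + \left(\left(-1\right) \left(-35\right)\right)^{2}} - -57 = \sqrt{1849 + 35^{2}} + 57 = \sqrt{1849 + 1225} + 57 = \sqrt{3074} + 57 = 57 + \sqrt{3074}$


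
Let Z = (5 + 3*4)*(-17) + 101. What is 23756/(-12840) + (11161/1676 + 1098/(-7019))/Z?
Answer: -6690134726159/3549622288560 ≈ -1.8847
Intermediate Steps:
Z = -188 (Z = (5 + 12)*(-17) + 101 = 17*(-17) + 101 = -289 + 101 = -188)
23756/(-12840) + (11161/1676 + 1098/(-7019))/Z = 23756/(-12840) + (11161/1676 + 1098/(-7019))/(-188) = 23756*(-1/12840) + (11161*(1/1676) + 1098*(-1/7019))*(-1/188) = -5939/3210 + (11161/1676 - 1098/7019)*(-1/188) = -5939/3210 + (76498811/11763844)*(-1/188) = -5939/3210 - 76498811/2211602672 = -6690134726159/3549622288560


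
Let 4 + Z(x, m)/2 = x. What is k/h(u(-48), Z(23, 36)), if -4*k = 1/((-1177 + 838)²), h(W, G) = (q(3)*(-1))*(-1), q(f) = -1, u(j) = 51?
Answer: 1/459684 ≈ 2.1754e-6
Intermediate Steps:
Z(x, m) = -8 + 2*x
h(W, G) = -1 (h(W, G) = -1*(-1)*(-1) = 1*(-1) = -1)
k = -1/459684 (k = -1/(4*(-1177 + 838)²) = -1/(4*((-339)²)) = -¼/114921 = -¼*1/114921 = -1/459684 ≈ -2.1754e-6)
k/h(u(-48), Z(23, 36)) = -1/459684/(-1) = -1/459684*(-1) = 1/459684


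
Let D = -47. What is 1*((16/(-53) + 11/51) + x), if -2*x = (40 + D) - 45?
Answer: 70045/2703 ≈ 25.914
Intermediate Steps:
x = 26 (x = -((40 - 47) - 45)/2 = -(-7 - 45)/2 = -½*(-52) = 26)
1*((16/(-53) + 11/51) + x) = 1*((16/(-53) + 11/51) + 26) = 1*((16*(-1/53) + 11*(1/51)) + 26) = 1*((-16/53 + 11/51) + 26) = 1*(-233/2703 + 26) = 1*(70045/2703) = 70045/2703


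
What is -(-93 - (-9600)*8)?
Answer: -76707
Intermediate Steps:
-(-93 - (-9600)*8) = -(-93 - 200*(-384)) = -(-93 + 76800) = -1*76707 = -76707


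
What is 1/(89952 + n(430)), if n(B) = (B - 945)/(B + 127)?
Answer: 557/50102749 ≈ 1.1117e-5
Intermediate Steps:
n(B) = (-945 + B)/(127 + B)
1/(89952 + n(430)) = 1/(89952 + (-945 + 430)/(127 + 430)) = 1/(89952 - 515/557) = 1/(50102749/557) = 557/50102749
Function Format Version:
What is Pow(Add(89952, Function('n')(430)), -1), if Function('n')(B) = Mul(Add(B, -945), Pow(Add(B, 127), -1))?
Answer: Rational(557, 50102749) ≈ 1.1117e-5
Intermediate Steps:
Function('n')(B) = Mul(Pow(Add(127, B), -1), Add(-945, B)) (Function('n')(B) = Mul(Add(-945, B), Pow(Add(127, B), -1)) = Mul(Pow(Add(127, B), -1), Add(-945, B)))
Pow(Add(89952, Function('n')(430)), -1) = Pow(Add(89952, Mul(Pow(Add(127, 430), -1), Add(-945, 430))), -1) = Pow(Add(89952, Mul(Pow(557, -1), -515)), -1) = Pow(Add(89952, Mul(Rational(1, 557), -515)), -1) = Pow(Add(89952, Rational(-515, 557)), -1) = Pow(Rational(50102749, 557), -1) = Rational(557, 50102749)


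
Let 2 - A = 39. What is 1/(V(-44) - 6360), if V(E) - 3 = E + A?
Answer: -1/6438 ≈ -0.00015533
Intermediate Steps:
A = -37 (A = 2 - 1*39 = 2 - 39 = -37)
V(E) = -34 + E (V(E) = 3 + (E - 37) = 3 + (-37 + E) = -34 + E)
1/(V(-44) - 6360) = 1/((-34 - 44) - 6360) = 1/(-78 - 6360) = 1/(-6438) = -1/6438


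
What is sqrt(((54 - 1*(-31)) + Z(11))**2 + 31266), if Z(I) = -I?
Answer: sqrt(36742) ≈ 191.68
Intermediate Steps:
sqrt(((54 - 1*(-31)) + Z(11))**2 + 31266) = sqrt(((54 - 1*(-31)) - 1*11)**2 + 31266) = sqrt(((54 + 31) - 11)**2 + 31266) = sqrt((85 - 11)**2 + 31266) = sqrt(74**2 + 31266) = sqrt(5476 + 31266) = sqrt(36742)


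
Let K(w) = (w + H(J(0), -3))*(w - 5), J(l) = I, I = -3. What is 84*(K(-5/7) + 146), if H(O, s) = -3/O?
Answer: 84888/7 ≈ 12127.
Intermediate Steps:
J(l) = -3
K(w) = (1 + w)*(-5 + w) (K(w) = (w - 3/(-3))*(w - 5) = (w - 3*(-1/3))*(-5 + w) = (w + 1)*(-5 + w) = (1 + w)*(-5 + w))
84*(K(-5/7) + 146) = 84*((-5 + (-5/7)**2 - (-20)/7) + 146) = 84*((-5 + (-5*1/7)**2 - (-20)/7) + 146) = 84*((-5 + (-5/7)**2 - 4*(-5/7)) + 146) = 84*((-5 + 25/49 + 20/7) + 146) = 84*(-80/49 + 146) = 84*(7074/49) = 84888/7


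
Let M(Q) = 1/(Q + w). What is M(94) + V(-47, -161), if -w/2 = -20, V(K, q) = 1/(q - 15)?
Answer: 21/11792 ≈ 0.0017809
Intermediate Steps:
V(K, q) = 1/(-15 + q)
w = 40 (w = -2*(-20) = 40)
M(Q) = 1/(40 + Q) (M(Q) = 1/(Q + 40) = 1/(40 + Q))
M(94) + V(-47, -161) = 1/(40 + 94) + 1/(-15 - 161) = 1/134 + 1/(-176) = 1/134 - 1/176 = 21/11792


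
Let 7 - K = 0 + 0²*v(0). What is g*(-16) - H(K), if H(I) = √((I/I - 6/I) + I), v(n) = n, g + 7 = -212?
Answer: 3504 - 5*√14/7 ≈ 3501.3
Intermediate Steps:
g = -219 (g = -7 - 212 = -219)
K = 7 (K = 7 - (0 + 0²*0) = 7 - (0 + 0*0) = 7 - (0 + 0) = 7 - 1*0 = 7 + 0 = 7)
H(I) = √(1 + I - 6/I) (H(I) = √((1 - 6/I) + I) = √(1 + I - 6/I))
g*(-16) - H(K) = -219*(-16) - √(1 + 7 - 6/7) = 3504 - √(1 + 7 - 6*⅐) = 3504 - √(1 + 7 - 6/7) = 3504 - √(50/7) = 3504 - 5*√14/7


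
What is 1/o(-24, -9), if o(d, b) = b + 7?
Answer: -1/2 ≈ -0.50000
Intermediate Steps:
o(d, b) = 7 + b
1/o(-24, -9) = 1/(7 - 9) = 1/(-2) = -1/2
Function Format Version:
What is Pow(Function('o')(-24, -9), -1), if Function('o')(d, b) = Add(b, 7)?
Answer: Rational(-1, 2) ≈ -0.50000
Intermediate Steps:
Function('o')(d, b) = Add(7, b)
Pow(Function('o')(-24, -9), -1) = Pow(Add(7, -9), -1) = Pow(-2, -1) = Rational(-1, 2)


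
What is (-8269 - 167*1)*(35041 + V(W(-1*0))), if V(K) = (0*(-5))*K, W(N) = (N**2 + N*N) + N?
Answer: -295605876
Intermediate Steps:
W(N) = N + 2*N**2 (W(N) = (N**2 + N**2) + N = 2*N**2 + N = N + 2*N**2)
V(K) = 0 (V(K) = 0*K = 0)
(-8269 - 167*1)*(35041 + V(W(-1*0))) = (-8269 - 167*1)*(35041 + 0) = (-8269 - 167)*35041 = -8436*35041 = -295605876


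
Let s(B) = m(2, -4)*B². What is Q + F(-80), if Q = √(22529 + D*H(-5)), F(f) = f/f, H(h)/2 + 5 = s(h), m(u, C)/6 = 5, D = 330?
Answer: 1 + √514229 ≈ 718.10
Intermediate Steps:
m(u, C) = 30 (m(u, C) = 6*5 = 30)
s(B) = 30*B²
H(h) = -10 + 60*h² (H(h) = -10 + 2*(30*h²) = -10 + 60*h²)
F(f) = 1
Q = √514229 (Q = √(22529 + 330*(-10 + 60*(-5)²)) = √(22529 + 330*(-10 + 60*25)) = √(22529 + 330*(-10 + 1500)) = √(22529 + 330*1490) = √(22529 + 491700) = √514229 ≈ 717.10)
Q + F(-80) = √514229 + 1 = 1 + √514229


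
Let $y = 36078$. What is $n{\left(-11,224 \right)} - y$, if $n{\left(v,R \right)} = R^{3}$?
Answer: $11203346$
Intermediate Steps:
$n{\left(-11,224 \right)} - y = 224^{3} - 36078 = 11239424 - 36078 = 11203346$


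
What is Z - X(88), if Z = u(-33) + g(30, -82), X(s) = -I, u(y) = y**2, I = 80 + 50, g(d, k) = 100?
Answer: 1319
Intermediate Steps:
I = 130
X(s) = -130 (X(s) = -1*130 = -130)
Z = 1189 (Z = (-33)**2 + 100 = 1089 + 100 = 1189)
Z - X(88) = 1189 - 1*(-130) = 1189 + 130 = 1319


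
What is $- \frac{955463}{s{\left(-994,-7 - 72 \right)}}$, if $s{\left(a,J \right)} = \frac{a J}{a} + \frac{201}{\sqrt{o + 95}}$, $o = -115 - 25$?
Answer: $\frac{377407885}{35694} - \frac{64016021 i \sqrt{5}}{35694} \approx 10573.0 - 4010.3 i$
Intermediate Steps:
$o = -140$ ($o = -115 - 25 = -140$)
$s{\left(a,J \right)} = J - \frac{67 i \sqrt{5}}{5}$ ($s{\left(a,J \right)} = \frac{a J}{a} + \frac{201}{\sqrt{-140 + 95}} = \frac{J a}{a} + \frac{201}{\sqrt{-45}} = J + \frac{201}{3 i \sqrt{5}} = J + 201 \left(- \frac{i \sqrt{5}}{15}\right) = J - \frac{67 i \sqrt{5}}{5}$)
$- \frac{955463}{s{\left(-994,-7 - 72 \right)}} = - \frac{955463}{\left(-7 - 72\right) - \frac{67 i \sqrt{5}}{5}} = - \frac{955463}{-79 - \frac{67 i \sqrt{5}}{5}}$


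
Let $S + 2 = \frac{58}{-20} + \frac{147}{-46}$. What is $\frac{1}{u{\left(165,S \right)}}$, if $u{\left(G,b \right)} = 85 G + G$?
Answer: $\frac{1}{14190} \approx 7.0472 \cdot 10^{-5}$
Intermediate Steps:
$S = - \frac{931}{115}$ ($S = -2 + \left(\frac{58}{-20} + \frac{147}{-46}\right) = -2 + \left(58 \left(- \frac{1}{20}\right) + 147 \left(- \frac{1}{46}\right)\right) = -2 - \frac{701}{115} = - \frac{931}{115} \approx -8.0957$)
$u{\left(G,b \right)} = 86 G$
$\frac{1}{u{\left(165,S \right)}} = \frac{1}{86 \cdot 165} = \frac{1}{14190}$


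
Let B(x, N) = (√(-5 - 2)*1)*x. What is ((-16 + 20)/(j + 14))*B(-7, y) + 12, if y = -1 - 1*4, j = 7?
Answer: 12 - 4*I*√7/3 ≈ 12.0 - 3.5277*I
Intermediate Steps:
y = -5 (y = -1 - 4 = -5)
B(x, N) = I*x*√7 (B(x, N) = (√(-7)*1)*x = ((I*√7)*1)*x = (I*√7)*x = I*x*√7)
((-16 + 20)/(j + 14))*B(-7, y) + 12 = ((-16 + 20)/(7 + 14))*(I*(-7)*√7) + 12 = (4/21)*(-7*I*√7) + 12 = (4*(1/21))*(-7*I*√7) + 12 = 4*(-7*I*√7)/21 + 12 = -4*I*√7/3 + 12 = 12 - 4*I*√7/3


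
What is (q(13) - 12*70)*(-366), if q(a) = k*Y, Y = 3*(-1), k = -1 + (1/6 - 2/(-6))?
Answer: 306891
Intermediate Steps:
k = -1/2 (k = -1 + (1*(1/6) - 2*(-1/6)) = -1 + (1/6 + 1/3) = -1 + 1/2 = -1/2 ≈ -0.50000)
Y = -3
q(a) = 3/2 (q(a) = -1/2*(-3) = 3/2)
(q(13) - 12*70)*(-366) = (3/2 - 12*70)*(-366) = (3/2 - 840)*(-366) = -1677/2*(-366) = 306891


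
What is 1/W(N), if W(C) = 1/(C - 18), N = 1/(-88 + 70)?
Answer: -325/18 ≈ -18.056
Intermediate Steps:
N = -1/18 (N = 1/(-18) = -1/18 ≈ -0.055556)
W(C) = 1/(-18 + C)
1/W(N) = 1/(1/(-18 - 1/18)) = 1/(1/(-325/18)) = 1/(-18/325) = -325/18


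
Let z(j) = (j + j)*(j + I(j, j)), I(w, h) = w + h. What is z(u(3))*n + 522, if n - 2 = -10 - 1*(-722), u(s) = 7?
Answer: 210438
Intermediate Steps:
I(w, h) = h + w
z(j) = 6*j² (z(j) = (j + j)*(j + (j + j)) = (2*j)*(j + 2*j) = (2*j)*(3*j) = 6*j²)
n = 714 (n = 2 + (-10 - 1*(-722)) = 2 + (-10 + 722) = 2 + 712 = 714)
z(u(3))*n + 522 = (6*7²)*714 + 522 = (6*49)*714 + 522 = 294*714 + 522 = 209916 + 522 = 210438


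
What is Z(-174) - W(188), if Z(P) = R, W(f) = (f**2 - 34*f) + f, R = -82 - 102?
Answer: -29324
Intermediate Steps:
R = -184
W(f) = f**2 - 33*f
Z(P) = -184
Z(-174) - W(188) = -184 - 188*(-33 + 188) = -184 - 188*155 = -184 - 1*29140 = -184 - 29140 = -29324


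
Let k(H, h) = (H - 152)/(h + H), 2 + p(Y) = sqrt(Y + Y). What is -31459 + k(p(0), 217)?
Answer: -6763839/215 ≈ -31460.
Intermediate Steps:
p(Y) = -2 + sqrt(2)*sqrt(Y) (p(Y) = -2 + sqrt(Y + Y) = -2 + sqrt(2*Y) = -2 + sqrt(2)*sqrt(Y))
k(H, h) = (-152 + H)/(H + h)
-31459 + k(p(0), 217) = -31459 + (-152 + (-2 + sqrt(2)*sqrt(0)))/((-2 + sqrt(2)*sqrt(0)) + 217) = -31459 + (-152 + (-2 + sqrt(2)*0))/((-2 + sqrt(2)*0) + 217) = -31459 + (-152 + (-2 + 0))/((-2 + 0) + 217) = -31459 + (-152 - 2)/(-2 + 217) = -31459 - 154/215 = -6763839/215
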